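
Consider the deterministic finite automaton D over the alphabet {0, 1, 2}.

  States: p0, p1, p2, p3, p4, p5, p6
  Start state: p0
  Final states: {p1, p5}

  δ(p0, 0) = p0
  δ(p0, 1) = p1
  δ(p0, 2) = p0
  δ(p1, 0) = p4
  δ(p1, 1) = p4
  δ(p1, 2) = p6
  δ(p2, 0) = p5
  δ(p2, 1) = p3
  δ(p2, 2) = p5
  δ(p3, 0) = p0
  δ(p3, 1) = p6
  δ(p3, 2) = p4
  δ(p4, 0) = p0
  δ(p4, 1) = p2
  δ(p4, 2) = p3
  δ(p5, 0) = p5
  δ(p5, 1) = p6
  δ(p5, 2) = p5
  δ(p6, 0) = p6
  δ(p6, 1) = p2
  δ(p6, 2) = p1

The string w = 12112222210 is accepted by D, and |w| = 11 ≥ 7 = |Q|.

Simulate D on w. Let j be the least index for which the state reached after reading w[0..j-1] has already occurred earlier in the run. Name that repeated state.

State sequence: p0 -1-> p1 -2-> p6 -1-> p2 -1-> p3 -2-> p4 -2-> p3 -2-> p4 -2-> p3 -2-> p4 -1-> p2 -0-> p5
First repeat at step 6: p3 was already visited.

The earliest repeat is at step j = 6: D is in p3, which it already visited at step i = 4.

p3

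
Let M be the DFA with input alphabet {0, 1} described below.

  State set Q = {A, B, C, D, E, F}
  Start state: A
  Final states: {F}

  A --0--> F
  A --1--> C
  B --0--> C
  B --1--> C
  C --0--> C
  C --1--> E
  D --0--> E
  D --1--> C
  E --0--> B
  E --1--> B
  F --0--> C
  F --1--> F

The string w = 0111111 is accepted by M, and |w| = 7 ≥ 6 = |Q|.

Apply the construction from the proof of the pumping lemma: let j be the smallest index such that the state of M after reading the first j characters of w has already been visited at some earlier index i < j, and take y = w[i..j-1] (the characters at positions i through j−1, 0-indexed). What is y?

Run of M on w = 0 1 1 1 1 1 1:
  step 0: A  (start)
  step 1: F  (read 0: A→F)
  step 2: F  (read 1: F→F)   ← first repeat (F seen earlier)
  step 3: F  (read 1: F→F)
  step 4: F  (read 1: F→F)
  step 5: F  (read 1: F→F)
  step 6: F  (read 1: F→F)
  step 7: F  (read 1: F→F)

So i = 1, j = 2, giving x = w[0:1] = 0, y = w[1:2] = 1, z = w[2:7] = 11111.
Check: |xy| = 2 ≤ 6 and |y| = 1 ≥ 1. Reading y takes M from F back to F, so every xyⁱz is accepted.
The DFA has 6 states, so the proof of the pumping lemma guarantees a repeated state among the first 6+1 visited; the segment between the two visits is the pumpable y.

1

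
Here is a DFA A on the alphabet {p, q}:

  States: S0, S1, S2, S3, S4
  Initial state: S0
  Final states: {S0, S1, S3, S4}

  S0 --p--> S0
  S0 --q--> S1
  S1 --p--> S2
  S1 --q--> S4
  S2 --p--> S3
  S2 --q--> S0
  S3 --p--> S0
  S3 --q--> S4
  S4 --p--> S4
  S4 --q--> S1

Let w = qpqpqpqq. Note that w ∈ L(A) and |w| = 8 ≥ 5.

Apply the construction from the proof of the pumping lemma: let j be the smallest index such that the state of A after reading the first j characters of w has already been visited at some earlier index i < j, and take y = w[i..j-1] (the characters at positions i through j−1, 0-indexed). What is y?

State sequence: S0 -q-> S1 -p-> S2 -q-> S0 -p-> S0 -q-> S1 -p-> S2 -q-> S0 -q-> S1
First repeat at step 3: S0 was already visited.

So i = 0, j = 3, giving x = w[0:0] = ε, y = w[0:3] = qpq, z = w[3:8] = pqpqq.
Check: |xy| = 3 ≤ 5 and |y| = 3 ≥ 1. Reading y takes A from S0 back to S0, so every xyⁱz is accepted.

qpq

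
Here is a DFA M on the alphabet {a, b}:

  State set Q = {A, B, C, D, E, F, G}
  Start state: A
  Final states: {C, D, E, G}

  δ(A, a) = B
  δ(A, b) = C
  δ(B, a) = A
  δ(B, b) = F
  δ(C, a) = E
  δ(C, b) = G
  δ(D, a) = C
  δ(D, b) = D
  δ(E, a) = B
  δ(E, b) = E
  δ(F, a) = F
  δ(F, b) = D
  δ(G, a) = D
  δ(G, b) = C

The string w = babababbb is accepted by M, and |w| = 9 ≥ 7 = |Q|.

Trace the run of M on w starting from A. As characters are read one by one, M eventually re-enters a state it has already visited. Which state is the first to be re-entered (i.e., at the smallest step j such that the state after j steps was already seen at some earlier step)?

State sequence: A -b-> C -a-> E -b-> E -a-> B -b-> F -a-> F -b-> D -b-> D -b-> D
First repeat at step 3: E was already visited.

The earliest repeat is at step j = 3: M is in E, which it already visited at step i = 2.

E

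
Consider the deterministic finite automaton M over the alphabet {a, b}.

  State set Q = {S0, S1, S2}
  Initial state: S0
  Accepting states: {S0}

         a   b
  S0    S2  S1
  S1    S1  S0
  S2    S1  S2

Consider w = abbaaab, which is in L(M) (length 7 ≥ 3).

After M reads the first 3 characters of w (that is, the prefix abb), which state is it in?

S2

State sequence: S0 -a-> S2 -b-> S2 -b-> S2

After reading 3 characters, M is in state S2.
(This kind of state-tracing is the core of the pumping-lemma construction: with 3 states, pigeonhole forces a repeat within the first 3 steps.)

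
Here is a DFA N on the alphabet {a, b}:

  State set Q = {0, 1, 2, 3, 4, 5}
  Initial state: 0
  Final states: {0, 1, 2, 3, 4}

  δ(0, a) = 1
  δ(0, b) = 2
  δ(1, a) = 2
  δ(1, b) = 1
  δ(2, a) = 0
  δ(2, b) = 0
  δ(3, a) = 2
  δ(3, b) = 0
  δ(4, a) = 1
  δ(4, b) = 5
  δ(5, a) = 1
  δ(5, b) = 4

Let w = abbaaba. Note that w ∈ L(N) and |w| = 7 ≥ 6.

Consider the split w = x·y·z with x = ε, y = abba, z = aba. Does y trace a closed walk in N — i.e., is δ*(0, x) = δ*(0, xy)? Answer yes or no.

Run of N on the first 4 characters of w = a b b a:
  step 0: 0  (start)
  step 1: 1  (read a: 0→1)
  step 2: 1  (read b: 1→1)
  step 3: 1  (read b: 1→1)
  step 4: 2  (read a: 1→2)

After x (step 0): 0. After xy (step 4): 2.
They differ (0 ≠ 2), so y is not a cycle from the state after x; this split is not the one the pumping-lemma construction produces, and pumping y need not keep the string in L(N).

no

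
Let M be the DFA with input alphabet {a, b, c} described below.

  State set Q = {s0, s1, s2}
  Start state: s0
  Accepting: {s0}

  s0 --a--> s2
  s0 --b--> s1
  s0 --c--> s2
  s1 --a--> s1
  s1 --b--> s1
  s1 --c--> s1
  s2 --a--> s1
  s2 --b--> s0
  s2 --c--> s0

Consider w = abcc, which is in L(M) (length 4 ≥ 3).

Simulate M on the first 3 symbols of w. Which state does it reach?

s2

State sequence: s0 -a-> s2 -b-> s0 -c-> s2

After reading 3 characters, M is in state s2.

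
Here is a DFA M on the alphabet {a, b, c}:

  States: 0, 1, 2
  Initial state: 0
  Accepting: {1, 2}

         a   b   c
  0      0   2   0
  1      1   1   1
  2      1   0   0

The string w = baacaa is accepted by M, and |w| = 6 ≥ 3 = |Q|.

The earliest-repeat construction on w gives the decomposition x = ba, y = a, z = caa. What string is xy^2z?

xy^2z = ba·a·a·caa = baaacaa.
Reading y = a takes M from 1 back to 1, so after x·y·y the machine is still in 1, and z then leads to the accepting state 1. Hence baaacaa ∈ L(M).

baaacaa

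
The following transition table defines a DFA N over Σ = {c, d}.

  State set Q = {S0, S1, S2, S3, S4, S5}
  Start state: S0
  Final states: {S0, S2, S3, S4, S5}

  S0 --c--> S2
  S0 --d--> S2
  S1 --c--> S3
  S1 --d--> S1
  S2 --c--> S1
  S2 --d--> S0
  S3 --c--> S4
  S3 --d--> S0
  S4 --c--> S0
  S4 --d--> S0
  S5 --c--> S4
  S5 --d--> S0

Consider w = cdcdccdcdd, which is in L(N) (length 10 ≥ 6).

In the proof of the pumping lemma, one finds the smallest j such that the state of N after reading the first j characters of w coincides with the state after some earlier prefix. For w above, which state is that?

Run of N on w = c d c d c c d c d d:
  step 0: S0  (start)
  step 1: S2  (read c: S0→S2)
  step 2: S0  (read d: S2→S0)   ← first repeat (S0 seen earlier)
  step 3: S2  (read c: S0→S2)
  step 4: S0  (read d: S2→S0)
  step 5: S2  (read c: S0→S2)
  step 6: S1  (read c: S2→S1)
  step 7: S1  (read d: S1→S1)
  step 8: S3  (read c: S1→S3)
  step 9: S0  (read d: S3→S0)
  step 10: S2  (read d: S0→S2)

The earliest repeat is at step j = 2: N is in S0, which it already visited at step i = 0.
Since N has 6 states, any run of length ≥ 6 visits 6+1 states, so by pigeonhole some state repeats within the first 6 steps — that repeat gives the pumpable loop.

S0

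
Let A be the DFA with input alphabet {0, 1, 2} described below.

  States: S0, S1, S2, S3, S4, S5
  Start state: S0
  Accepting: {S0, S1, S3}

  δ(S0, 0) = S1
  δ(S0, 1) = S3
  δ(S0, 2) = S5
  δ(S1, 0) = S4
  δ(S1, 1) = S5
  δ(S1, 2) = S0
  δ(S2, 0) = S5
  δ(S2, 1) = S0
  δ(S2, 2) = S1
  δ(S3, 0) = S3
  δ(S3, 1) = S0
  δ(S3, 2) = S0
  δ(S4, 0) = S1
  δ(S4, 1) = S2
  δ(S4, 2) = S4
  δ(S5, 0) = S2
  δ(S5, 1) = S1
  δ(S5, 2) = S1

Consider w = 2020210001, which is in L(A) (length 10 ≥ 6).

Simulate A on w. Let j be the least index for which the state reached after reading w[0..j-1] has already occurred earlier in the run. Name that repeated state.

S4

State sequence: S0 -2-> S5 -0-> S2 -2-> S1 -0-> S4 -2-> S4 -1-> S2 -0-> S5 -0-> S2 -0-> S5 -1-> S1
First repeat at step 5: S4 was already visited.

The earliest repeat is at step j = 5: A is in S4, which it already visited at step i = 4.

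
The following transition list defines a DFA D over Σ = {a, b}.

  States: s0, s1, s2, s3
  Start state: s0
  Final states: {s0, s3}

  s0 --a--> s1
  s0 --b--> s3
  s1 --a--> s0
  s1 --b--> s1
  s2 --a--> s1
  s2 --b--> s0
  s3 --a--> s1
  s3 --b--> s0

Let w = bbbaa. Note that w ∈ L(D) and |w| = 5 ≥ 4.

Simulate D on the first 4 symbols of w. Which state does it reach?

s1

State sequence: s0 -b-> s3 -b-> s0 -b-> s3 -a-> s1

After reading 4 characters, D is in state s1.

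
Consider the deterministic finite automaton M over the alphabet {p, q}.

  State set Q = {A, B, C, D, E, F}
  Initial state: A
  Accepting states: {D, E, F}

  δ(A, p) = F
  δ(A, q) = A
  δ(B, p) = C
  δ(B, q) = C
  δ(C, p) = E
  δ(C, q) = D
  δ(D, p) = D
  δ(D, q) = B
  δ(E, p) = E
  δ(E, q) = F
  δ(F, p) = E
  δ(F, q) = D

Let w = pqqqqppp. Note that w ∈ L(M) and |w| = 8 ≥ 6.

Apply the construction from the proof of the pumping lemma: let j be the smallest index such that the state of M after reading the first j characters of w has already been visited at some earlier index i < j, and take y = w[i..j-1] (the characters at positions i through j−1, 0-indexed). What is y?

State sequence: A -p-> F -q-> D -q-> B -q-> C -q-> D -p-> D -p-> D -p-> D
First repeat at step 5: D was already visited.

So i = 2, j = 5, giving x = w[0:2] = pq, y = w[2:5] = qqq, z = w[5:8] = ppp.
Check: |xy| = 5 ≤ 6 and |y| = 3 ≥ 1. Reading y takes M from D back to D, so every xyⁱz is accepted.

qqq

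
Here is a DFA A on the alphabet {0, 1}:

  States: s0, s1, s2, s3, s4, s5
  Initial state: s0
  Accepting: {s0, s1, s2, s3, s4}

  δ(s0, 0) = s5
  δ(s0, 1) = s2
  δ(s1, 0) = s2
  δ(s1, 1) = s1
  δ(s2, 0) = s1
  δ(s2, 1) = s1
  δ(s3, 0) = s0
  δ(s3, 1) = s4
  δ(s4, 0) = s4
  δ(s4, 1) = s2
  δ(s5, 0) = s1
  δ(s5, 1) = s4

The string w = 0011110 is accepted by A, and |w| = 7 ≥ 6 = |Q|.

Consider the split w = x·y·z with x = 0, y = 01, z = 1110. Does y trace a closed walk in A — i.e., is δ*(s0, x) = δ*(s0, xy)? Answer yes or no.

no

State sequence: s0 -0-> s5 -0-> s1 -1-> s1

After x (step 1): s5. After xy (step 3): s1.
They differ (s5 ≠ s1), so y is not a cycle from the state after x; this split is not the one the pumping-lemma construction produces, and pumping y need not keep the string in L(A).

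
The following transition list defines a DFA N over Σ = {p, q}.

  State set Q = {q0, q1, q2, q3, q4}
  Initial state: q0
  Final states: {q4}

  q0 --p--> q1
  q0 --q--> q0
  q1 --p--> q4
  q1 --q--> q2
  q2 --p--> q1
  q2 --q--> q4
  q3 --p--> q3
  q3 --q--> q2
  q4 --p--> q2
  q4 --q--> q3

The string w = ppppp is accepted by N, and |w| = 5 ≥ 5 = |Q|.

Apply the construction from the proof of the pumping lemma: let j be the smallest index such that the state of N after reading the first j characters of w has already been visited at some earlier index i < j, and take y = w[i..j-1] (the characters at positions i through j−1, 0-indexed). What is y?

ppp

State sequence: q0 -p-> q1 -p-> q4 -p-> q2 -p-> q1 -p-> q4
First repeat at step 4: q1 was already visited.

So i = 1, j = 4, giving x = w[0:1] = p, y = w[1:4] = ppp, z = w[4:5] = p.
Check: |xy| = 4 ≤ 5 and |y| = 3 ≥ 1. Reading y takes N from q1 back to q1, so every xyⁱz is accepted.
Pumping length from the standard proof: p = 5 (the number of states). The repeated state found above gives |xy| = j ≤ 5 and |y| = j − i ≥ 1.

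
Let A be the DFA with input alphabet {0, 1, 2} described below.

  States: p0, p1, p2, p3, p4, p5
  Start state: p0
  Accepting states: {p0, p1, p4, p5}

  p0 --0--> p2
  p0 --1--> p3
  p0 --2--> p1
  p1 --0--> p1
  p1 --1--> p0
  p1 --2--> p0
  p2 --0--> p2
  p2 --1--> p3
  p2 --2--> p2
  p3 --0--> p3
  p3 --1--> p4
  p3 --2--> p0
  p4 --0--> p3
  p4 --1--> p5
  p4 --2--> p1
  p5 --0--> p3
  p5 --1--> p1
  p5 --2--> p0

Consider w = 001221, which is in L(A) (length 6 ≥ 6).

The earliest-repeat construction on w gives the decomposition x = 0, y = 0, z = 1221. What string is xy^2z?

0001221

xy^2z = 0·0·0·1221 = 0001221.
Reading y = 0 takes A from p2 back to p2, so after x·y·y the machine is still in p2, and z then leads to the accepting state p0. Hence 0001221 ∈ L(A).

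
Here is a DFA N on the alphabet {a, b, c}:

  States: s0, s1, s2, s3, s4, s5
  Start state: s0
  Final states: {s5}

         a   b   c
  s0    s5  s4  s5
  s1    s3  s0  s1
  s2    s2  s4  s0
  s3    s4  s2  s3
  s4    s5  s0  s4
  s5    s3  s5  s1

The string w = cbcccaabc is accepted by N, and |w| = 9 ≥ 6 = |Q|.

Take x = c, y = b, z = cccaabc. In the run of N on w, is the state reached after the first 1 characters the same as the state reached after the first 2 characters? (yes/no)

State sequence: s0 -c-> s5 -b-> s5

After x (step 1): s5. After xy (step 2): s5.
They match, so y = b drives N around a cycle from s5 back to itself; pumping y any number of times keeps N in s5 before reading z, and xyⁱz ∈ L(N) for every i ≥ 0.

yes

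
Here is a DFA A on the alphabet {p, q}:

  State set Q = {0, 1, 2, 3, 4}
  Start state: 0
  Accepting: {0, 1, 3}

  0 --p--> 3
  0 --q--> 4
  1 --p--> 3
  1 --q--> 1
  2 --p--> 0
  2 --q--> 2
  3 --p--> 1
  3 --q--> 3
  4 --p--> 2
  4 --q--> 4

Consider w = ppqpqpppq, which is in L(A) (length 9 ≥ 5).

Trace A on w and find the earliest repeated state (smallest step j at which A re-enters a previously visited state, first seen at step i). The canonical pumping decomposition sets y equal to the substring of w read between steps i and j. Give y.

Run of A on w = p p q p q p p p q:
  step 0: 0  (start)
  step 1: 3  (read p: 0→3)
  step 2: 1  (read p: 3→1)
  step 3: 1  (read q: 1→1)   ← first repeat (1 seen earlier)
  step 4: 3  (read p: 1→3)
  step 5: 3  (read q: 3→3)
  step 6: 1  (read p: 3→1)
  step 7: 3  (read p: 1→3)
  step 8: 1  (read p: 3→1)
  step 9: 1  (read q: 1→1)

So i = 2, j = 3, giving x = w[0:2] = pp, y = w[2:3] = q, z = w[3:9] = pqpppq.
Check: |xy| = 3 ≤ 5 and |y| = 1 ≥ 1. Reading y takes A from 1 back to 1, so every xyⁱz is accepted.

q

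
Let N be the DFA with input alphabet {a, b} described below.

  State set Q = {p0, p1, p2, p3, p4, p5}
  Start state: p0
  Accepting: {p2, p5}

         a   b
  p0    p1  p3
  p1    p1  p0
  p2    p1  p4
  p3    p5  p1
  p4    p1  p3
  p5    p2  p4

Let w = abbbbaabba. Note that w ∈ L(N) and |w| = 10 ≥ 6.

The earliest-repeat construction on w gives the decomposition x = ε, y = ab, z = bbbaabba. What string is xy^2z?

xy^2z = ε·ab·ab·bbbaabba = ababbbbaabba.
Reading y = ab takes N from p0 back to p0, so after x·y·y the machine is still in p0, and z then leads to the accepting state p5. Hence ababbbbaabba ∈ L(N).

ababbbbaabba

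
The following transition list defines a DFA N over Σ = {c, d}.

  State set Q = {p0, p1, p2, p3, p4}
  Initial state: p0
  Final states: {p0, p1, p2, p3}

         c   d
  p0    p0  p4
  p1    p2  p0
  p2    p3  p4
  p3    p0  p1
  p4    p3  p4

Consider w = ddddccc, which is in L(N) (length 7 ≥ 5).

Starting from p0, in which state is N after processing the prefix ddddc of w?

Run of N on the first 5 characters of w = d d d d c:
  step 0: p0  (start)
  step 1: p4  (read d: p0→p4)
  step 2: p4  (read d: p4→p4)
  step 3: p4  (read d: p4→p4)
  step 4: p4  (read d: p4→p4)
  step 5: p3  (read c: p4→p3)

After reading 5 characters, N is in state p3.

p3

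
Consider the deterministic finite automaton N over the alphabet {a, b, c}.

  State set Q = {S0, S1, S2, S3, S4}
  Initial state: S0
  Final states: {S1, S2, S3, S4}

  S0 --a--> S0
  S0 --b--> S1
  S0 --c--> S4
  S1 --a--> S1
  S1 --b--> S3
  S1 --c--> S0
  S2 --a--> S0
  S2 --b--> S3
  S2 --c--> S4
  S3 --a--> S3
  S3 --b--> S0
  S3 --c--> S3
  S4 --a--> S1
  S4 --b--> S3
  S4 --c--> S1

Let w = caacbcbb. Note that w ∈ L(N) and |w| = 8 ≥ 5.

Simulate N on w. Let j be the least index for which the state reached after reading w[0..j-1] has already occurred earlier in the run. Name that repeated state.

S1

Run of N on w = c a a c b c b b:
  step 0: S0  (start)
  step 1: S4  (read c: S0→S4)
  step 2: S1  (read a: S4→S1)
  step 3: S1  (read a: S1→S1)   ← first repeat (S1 seen earlier)
  step 4: S0  (read c: S1→S0)
  step 5: S1  (read b: S0→S1)
  step 6: S0  (read c: S1→S0)
  step 7: S1  (read b: S0→S1)
  step 8: S3  (read b: S1→S3)

The earliest repeat is at step j = 3: N is in S1, which it already visited at step i = 2.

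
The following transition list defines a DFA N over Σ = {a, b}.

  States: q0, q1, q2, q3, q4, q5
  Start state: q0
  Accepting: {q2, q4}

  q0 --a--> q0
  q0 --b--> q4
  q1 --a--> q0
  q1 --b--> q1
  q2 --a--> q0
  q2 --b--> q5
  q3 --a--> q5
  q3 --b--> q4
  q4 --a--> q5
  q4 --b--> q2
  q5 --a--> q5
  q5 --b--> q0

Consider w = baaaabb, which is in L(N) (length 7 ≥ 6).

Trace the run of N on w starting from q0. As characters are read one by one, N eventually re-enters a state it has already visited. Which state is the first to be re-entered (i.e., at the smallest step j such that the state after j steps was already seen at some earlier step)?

q5

Run of N on w = b a a a a b b:
  step 0: q0  (start)
  step 1: q4  (read b: q0→q4)
  step 2: q5  (read a: q4→q5)
  step 3: q5  (read a: q5→q5)   ← first repeat (q5 seen earlier)
  step 4: q5  (read a: q5→q5)
  step 5: q5  (read a: q5→q5)
  step 6: q0  (read b: q5→q0)
  step 7: q4  (read b: q0→q4)

The earliest repeat is at step j = 3: N is in q5, which it already visited at step i = 2.
With |Q| = 6, pigeonhole forces a state repeat no later than step 6; the substring read between the first and second visits to that state can be pumped.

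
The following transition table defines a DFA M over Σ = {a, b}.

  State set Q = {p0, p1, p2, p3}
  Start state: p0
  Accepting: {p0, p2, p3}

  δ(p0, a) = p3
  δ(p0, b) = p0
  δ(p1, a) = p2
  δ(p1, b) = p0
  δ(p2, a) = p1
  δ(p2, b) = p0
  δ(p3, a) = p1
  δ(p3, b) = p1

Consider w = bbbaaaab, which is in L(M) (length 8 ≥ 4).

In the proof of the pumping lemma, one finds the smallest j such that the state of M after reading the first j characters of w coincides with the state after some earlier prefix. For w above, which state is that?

State sequence: p0 -b-> p0 -b-> p0 -b-> p0 -a-> p3 -a-> p1 -a-> p2 -a-> p1 -b-> p0
First repeat at step 1: p0 was already visited.

The earliest repeat is at step j = 1: M is in p0, which it already visited at step i = 0.
With |Q| = 4, pigeonhole forces a state repeat no later than step 4; the substring read between the first and second visits to that state can be pumped.

p0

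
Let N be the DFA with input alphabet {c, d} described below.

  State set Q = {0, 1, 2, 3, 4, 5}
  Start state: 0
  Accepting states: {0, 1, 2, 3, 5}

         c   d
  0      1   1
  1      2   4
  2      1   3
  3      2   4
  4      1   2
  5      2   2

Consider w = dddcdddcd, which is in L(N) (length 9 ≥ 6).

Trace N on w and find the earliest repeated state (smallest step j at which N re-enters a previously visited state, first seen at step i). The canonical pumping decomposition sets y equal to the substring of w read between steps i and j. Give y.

State sequence: 0 -d-> 1 -d-> 4 -d-> 2 -c-> 1 -d-> 4 -d-> 2 -d-> 3 -c-> 2 -d-> 3
First repeat at step 4: 1 was already visited.

So i = 1, j = 4, giving x = w[0:1] = d, y = w[1:4] = ddc, z = w[4:9] = dddcd.
Check: |xy| = 4 ≤ 6 and |y| = 3 ≥ 1. Reading y takes N from 1 back to 1, so every xyⁱz is accepted.
Pumping length from the standard proof: p = 6 (the number of states). The repeated state found above gives |xy| = j ≤ 6 and |y| = j − i ≥ 1.

ddc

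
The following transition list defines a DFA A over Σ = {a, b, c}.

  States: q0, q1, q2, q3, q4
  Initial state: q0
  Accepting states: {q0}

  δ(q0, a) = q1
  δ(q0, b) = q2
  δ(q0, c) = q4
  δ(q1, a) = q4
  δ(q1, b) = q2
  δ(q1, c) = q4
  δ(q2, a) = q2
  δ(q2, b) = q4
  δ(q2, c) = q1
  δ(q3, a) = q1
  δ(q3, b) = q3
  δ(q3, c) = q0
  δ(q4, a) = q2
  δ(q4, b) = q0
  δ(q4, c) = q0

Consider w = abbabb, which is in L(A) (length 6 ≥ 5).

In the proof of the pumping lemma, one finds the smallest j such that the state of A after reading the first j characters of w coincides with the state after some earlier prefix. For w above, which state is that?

State sequence: q0 -a-> q1 -b-> q2 -b-> q4 -a-> q2 -b-> q4 -b-> q0
First repeat at step 4: q2 was already visited.

The earliest repeat is at step j = 4: A is in q2, which it already visited at step i = 2.

q2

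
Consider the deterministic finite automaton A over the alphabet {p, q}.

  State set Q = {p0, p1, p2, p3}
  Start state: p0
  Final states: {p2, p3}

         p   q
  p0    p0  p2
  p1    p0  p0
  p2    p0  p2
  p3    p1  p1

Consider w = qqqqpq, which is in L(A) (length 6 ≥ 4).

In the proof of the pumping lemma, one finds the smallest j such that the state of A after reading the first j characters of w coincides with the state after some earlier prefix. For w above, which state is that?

p2

State sequence: p0 -q-> p2 -q-> p2 -q-> p2 -q-> p2 -p-> p0 -q-> p2
First repeat at step 2: p2 was already visited.

The earliest repeat is at step j = 2: A is in p2, which it already visited at step i = 1.
The DFA has 4 states, so the proof of the pumping lemma guarantees a repeated state among the first 4+1 visited; the segment between the two visits is the pumpable y.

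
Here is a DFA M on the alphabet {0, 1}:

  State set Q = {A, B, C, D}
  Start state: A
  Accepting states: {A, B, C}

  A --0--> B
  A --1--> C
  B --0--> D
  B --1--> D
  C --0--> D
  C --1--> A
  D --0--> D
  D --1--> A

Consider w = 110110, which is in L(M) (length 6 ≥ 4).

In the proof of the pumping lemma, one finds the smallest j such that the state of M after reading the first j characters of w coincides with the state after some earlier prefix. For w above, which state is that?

A

State sequence: A -1-> C -1-> A -0-> B -1-> D -1-> A -0-> B
First repeat at step 2: A was already visited.

The earliest repeat is at step j = 2: M is in A, which it already visited at step i = 0.
Pumping length from the standard proof: p = 4 (the number of states). The repeated state found above gives |xy| = j ≤ 4 and |y| = j − i ≥ 1.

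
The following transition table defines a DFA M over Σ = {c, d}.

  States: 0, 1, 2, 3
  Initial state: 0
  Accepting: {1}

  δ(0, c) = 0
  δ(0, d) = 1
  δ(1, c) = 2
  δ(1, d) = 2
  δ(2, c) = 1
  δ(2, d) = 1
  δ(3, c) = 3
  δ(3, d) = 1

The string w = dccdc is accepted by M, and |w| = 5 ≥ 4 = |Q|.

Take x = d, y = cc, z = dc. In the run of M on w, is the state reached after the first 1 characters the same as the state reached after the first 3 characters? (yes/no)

State sequence: 0 -d-> 1 -c-> 2 -c-> 1

After x (step 1): 1. After xy (step 3): 1.
They match, so y = cc drives M around a cycle from 1 back to itself; pumping y any number of times keeps M in 1 before reading z, and xyⁱz ∈ L(M) for every i ≥ 0.

yes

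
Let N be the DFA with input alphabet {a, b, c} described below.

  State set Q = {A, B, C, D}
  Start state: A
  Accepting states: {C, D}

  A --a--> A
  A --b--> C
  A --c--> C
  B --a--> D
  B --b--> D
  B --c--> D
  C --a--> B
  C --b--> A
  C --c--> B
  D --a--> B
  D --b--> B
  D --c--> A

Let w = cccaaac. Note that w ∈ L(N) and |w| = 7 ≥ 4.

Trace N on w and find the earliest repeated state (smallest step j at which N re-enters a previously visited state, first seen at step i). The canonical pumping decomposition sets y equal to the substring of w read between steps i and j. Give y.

ca

State sequence: A -c-> C -c-> B -c-> D -a-> B -a-> D -a-> B -c-> D
First repeat at step 4: B was already visited.

So i = 2, j = 4, giving x = w[0:2] = cc, y = w[2:4] = ca, z = w[4:7] = aac.
Check: |xy| = 4 ≤ 4 and |y| = 2 ≥ 1. Reading y takes N from B back to B, so every xyⁱz is accepted.
Pumping length from the standard proof: p = 4 (the number of states). The repeated state found above gives |xy| = j ≤ 4 and |y| = j − i ≥ 1.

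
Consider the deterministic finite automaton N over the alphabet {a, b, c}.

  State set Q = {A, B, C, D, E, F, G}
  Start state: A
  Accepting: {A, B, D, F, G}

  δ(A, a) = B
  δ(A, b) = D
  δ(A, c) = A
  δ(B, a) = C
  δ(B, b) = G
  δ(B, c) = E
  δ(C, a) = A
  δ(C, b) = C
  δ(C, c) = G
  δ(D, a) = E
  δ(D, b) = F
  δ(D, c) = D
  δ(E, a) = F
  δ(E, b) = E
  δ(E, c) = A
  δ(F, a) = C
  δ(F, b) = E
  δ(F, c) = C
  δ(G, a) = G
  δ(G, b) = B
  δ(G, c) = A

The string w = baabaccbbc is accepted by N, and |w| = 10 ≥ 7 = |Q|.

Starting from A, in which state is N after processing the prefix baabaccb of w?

B

Run of N on the first 8 characters of w = b a a b a c c b:
  step 0: A  (start)
  step 1: D  (read b: A→D)
  step 2: E  (read a: D→E)
  step 3: F  (read a: E→F)
  step 4: E  (read b: F→E)
  step 5: F  (read a: E→F)
  step 6: C  (read c: F→C)
  step 7: G  (read c: C→G)
  step 8: B  (read b: G→B)

After reading 8 characters, N is in state B.
(This kind of state-tracing is the core of the pumping-lemma construction: with 7 states, pigeonhole forces a repeat within the first 7 steps.)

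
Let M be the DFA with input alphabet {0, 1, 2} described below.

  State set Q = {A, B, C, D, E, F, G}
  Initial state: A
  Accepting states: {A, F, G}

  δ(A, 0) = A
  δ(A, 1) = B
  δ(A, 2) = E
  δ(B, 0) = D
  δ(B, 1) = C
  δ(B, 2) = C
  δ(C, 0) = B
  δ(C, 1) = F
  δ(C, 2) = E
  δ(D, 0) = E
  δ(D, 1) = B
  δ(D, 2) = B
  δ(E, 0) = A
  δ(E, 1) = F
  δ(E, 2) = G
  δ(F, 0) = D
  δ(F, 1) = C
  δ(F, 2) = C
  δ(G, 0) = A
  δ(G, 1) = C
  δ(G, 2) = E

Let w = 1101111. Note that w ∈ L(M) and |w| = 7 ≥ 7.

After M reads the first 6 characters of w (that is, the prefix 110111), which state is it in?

Run of M on the first 6 characters of w = 1 1 0 1 1 1:
  step 0: A  (start)
  step 1: B  (read 1: A→B)
  step 2: C  (read 1: B→C)
  step 3: B  (read 0: C→B)
  step 4: C  (read 1: B→C)
  step 5: F  (read 1: C→F)
  step 6: C  (read 1: F→C)

After reading 6 characters, M is in state C.

C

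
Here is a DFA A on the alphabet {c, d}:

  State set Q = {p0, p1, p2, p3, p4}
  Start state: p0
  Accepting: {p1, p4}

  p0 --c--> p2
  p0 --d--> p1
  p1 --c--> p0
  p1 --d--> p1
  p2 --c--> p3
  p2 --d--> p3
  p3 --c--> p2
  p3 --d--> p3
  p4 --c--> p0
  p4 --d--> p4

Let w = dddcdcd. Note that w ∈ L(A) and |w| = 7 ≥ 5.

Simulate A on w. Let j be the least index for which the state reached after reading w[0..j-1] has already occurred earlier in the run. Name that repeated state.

State sequence: p0 -d-> p1 -d-> p1 -d-> p1 -c-> p0 -d-> p1 -c-> p0 -d-> p1
First repeat at step 2: p1 was already visited.

The earliest repeat is at step j = 2: A is in p1, which it already visited at step i = 1.
Pumping length from the standard proof: p = 5 (the number of states). The repeated state found above gives |xy| = j ≤ 5 and |y| = j − i ≥ 1.

p1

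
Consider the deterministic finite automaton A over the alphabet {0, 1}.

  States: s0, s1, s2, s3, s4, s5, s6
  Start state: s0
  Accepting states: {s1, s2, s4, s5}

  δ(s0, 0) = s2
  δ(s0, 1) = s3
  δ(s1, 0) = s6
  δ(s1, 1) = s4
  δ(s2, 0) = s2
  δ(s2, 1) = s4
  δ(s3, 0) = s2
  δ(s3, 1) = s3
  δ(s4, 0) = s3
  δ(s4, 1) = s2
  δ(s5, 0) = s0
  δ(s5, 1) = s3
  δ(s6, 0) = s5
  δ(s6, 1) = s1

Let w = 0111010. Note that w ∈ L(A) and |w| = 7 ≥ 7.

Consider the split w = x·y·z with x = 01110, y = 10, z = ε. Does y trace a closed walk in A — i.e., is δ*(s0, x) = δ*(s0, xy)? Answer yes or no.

State sequence: s0 -0-> s2 -1-> s4 -1-> s2 -1-> s4 -0-> s3 -1-> s3 -0-> s2

After x (step 5): s3. After xy (step 7): s2.
They differ (s3 ≠ s2), so y is not a cycle from the state after x; this split is not the one the pumping-lemma construction produces, and pumping y need not keep the string in L(A).

no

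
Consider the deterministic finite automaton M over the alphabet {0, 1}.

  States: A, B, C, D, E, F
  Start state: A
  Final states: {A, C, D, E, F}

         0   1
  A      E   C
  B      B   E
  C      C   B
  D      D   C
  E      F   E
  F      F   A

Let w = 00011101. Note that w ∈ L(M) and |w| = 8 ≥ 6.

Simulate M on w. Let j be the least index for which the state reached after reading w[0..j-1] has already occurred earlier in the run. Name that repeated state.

State sequence: A -0-> E -0-> F -0-> F -1-> A -1-> C -1-> B -0-> B -1-> E
First repeat at step 3: F was already visited.

The earliest repeat is at step j = 3: M is in F, which it already visited at step i = 2.

F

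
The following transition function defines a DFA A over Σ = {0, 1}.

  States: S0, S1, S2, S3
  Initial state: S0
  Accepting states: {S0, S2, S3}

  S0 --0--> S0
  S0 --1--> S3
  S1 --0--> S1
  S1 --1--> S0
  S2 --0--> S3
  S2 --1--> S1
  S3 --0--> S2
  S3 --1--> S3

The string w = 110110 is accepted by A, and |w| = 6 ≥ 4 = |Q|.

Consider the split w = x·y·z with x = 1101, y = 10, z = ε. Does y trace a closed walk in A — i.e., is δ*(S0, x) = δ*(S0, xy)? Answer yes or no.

no

State sequence: S0 -1-> S3 -1-> S3 -0-> S2 -1-> S1 -1-> S0 -0-> S0

After x (step 4): S1. After xy (step 6): S0.
They differ (S1 ≠ S0), so y is not a cycle from the state after x; this split is not the one the pumping-lemma construction produces, and pumping y need not keep the string in L(A).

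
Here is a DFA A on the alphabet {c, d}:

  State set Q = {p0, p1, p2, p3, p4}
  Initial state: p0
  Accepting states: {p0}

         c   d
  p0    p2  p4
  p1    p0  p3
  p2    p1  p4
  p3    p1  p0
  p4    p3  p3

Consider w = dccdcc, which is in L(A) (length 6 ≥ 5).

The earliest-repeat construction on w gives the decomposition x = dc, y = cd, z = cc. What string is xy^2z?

xy^2z = dc·cd·cd·cc = dccdcdcc.
Reading y = cd takes A from p3 back to p3, so after x·y·y the machine is still in p3, and z then leads to the accepting state p0. Hence dccdcdcc ∈ L(A).

dccdcdcc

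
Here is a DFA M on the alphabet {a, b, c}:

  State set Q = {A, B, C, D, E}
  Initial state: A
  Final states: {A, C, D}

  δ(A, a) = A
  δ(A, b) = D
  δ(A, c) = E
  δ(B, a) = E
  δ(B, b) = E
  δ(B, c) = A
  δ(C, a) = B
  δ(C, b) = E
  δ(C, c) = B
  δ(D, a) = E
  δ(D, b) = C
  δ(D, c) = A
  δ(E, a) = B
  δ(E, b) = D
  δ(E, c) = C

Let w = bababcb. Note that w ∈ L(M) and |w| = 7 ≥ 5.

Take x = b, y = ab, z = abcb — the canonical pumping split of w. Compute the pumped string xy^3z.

xy^3z = b·ab·ab·ab·abcb = bababababcb.
Reading y = ab takes M from D back to D, so after x·y·y·y the machine is still in D, and z then leads to the accepting state D. Hence bababababcb ∈ L(M).

bababababcb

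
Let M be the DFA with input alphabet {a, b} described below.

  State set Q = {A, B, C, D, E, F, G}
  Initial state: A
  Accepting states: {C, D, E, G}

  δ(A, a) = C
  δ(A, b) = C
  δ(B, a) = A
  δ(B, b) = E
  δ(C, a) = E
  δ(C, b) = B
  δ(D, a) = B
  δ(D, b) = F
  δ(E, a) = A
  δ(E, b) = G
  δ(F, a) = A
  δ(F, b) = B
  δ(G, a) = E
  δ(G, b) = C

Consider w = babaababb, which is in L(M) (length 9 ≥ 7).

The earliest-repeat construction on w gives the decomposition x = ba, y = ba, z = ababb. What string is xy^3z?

babababaababb

xy^3z = ba·ba·ba·ba·ababb = babababaababb.
Reading y = ba takes M from E back to E, so after x·y·y·y the machine is still in E, and z then leads to the accepting state C. Hence babababaababb ∈ L(M).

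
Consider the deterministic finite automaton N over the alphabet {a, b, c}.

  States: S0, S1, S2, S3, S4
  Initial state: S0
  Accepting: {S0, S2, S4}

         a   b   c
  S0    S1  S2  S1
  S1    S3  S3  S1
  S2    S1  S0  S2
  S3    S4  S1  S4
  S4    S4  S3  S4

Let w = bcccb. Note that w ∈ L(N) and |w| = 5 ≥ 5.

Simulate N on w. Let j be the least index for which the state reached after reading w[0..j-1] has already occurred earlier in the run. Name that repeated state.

S2

State sequence: S0 -b-> S2 -c-> S2 -c-> S2 -c-> S2 -b-> S0
First repeat at step 2: S2 was already visited.

The earliest repeat is at step j = 2: N is in S2, which it already visited at step i = 1.
Pumping length from the standard proof: p = 5 (the number of states). The repeated state found above gives |xy| = j ≤ 5 and |y| = j − i ≥ 1.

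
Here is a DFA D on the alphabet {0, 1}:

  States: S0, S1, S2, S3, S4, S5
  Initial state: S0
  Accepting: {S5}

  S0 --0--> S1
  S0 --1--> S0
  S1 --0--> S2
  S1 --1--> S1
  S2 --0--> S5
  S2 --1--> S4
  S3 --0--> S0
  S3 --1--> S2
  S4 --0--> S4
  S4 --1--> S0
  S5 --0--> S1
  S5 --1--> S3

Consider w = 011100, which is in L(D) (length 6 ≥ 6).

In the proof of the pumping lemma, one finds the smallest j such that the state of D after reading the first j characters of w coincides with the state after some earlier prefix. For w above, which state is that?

State sequence: S0 -0-> S1 -1-> S1 -1-> S1 -1-> S1 -0-> S2 -0-> S5
First repeat at step 2: S1 was already visited.

The earliest repeat is at step j = 2: D is in S1, which it already visited at step i = 1.
Since D has 6 states, any run of length ≥ 6 visits 6+1 states, so by pigeonhole some state repeats within the first 6 steps — that repeat gives the pumpable loop.

S1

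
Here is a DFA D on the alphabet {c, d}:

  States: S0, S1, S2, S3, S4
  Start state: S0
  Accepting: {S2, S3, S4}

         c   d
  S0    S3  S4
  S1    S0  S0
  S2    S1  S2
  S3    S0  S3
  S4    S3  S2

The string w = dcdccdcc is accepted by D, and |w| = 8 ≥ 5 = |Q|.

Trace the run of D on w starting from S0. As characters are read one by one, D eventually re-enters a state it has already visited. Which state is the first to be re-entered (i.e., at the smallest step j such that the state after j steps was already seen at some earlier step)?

S3

State sequence: S0 -d-> S4 -c-> S3 -d-> S3 -c-> S0 -c-> S3 -d-> S3 -c-> S0 -c-> S3
First repeat at step 3: S3 was already visited.

The earliest repeat is at step j = 3: D is in S3, which it already visited at step i = 2.
With |Q| = 5, pigeonhole forces a state repeat no later than step 5; the substring read between the first and second visits to that state can be pumped.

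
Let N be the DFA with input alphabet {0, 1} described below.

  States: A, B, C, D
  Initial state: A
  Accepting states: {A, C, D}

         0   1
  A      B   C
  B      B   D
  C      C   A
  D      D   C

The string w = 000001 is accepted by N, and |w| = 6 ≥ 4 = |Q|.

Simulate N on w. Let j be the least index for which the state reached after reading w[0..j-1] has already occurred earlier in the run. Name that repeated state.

Run of N on w = 0 0 0 0 0 1:
  step 0: A  (start)
  step 1: B  (read 0: A→B)
  step 2: B  (read 0: B→B)   ← first repeat (B seen earlier)
  step 3: B  (read 0: B→B)
  step 4: B  (read 0: B→B)
  step 5: B  (read 0: B→B)
  step 6: D  (read 1: B→D)

The earliest repeat is at step j = 2: N is in B, which it already visited at step i = 1.
With |Q| = 4, pigeonhole forces a state repeat no later than step 4; the substring read between the first and second visits to that state can be pumped.

B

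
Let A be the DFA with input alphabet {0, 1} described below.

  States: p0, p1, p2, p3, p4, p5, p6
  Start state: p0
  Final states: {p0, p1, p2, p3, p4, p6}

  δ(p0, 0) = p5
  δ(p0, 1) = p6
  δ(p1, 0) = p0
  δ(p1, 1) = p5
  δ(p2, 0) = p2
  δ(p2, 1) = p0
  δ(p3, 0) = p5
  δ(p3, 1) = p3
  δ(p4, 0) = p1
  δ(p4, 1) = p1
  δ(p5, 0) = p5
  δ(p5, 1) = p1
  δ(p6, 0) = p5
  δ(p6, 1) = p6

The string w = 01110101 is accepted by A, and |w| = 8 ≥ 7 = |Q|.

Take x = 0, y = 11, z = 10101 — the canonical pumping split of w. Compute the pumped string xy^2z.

0111110101

xy^2z = 0·11·11·10101 = 0111110101.
Reading y = 11 takes A from p5 back to p5, so after x·y·y the machine is still in p5, and z then leads to the accepting state p1. Hence 0111110101 ∈ L(A).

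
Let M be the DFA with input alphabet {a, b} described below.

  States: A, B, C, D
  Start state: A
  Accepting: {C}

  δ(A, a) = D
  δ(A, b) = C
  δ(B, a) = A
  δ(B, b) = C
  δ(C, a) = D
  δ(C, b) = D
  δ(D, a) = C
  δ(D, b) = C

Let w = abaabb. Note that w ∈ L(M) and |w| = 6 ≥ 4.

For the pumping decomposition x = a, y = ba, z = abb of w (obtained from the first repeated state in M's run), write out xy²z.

xy^2z = a·ba·ba·abb = ababaabb.
Reading y = ba takes M from D back to D, so after x·y·y the machine is still in D, and z then leads to the accepting state C. Hence ababaabb ∈ L(M).

ababaabb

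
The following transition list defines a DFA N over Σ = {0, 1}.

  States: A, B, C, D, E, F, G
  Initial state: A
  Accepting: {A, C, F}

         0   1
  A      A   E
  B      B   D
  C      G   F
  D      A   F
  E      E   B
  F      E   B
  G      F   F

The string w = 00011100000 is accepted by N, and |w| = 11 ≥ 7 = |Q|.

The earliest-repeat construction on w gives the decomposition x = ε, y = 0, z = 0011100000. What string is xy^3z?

0000011100000

xy^3z = ε·0·0·0·0011100000 = 0000011100000.
Reading y = 0 takes N from A back to A, so after x·y·y·y the machine is still in A, and z then leads to the accepting state A. Hence 0000011100000 ∈ L(N).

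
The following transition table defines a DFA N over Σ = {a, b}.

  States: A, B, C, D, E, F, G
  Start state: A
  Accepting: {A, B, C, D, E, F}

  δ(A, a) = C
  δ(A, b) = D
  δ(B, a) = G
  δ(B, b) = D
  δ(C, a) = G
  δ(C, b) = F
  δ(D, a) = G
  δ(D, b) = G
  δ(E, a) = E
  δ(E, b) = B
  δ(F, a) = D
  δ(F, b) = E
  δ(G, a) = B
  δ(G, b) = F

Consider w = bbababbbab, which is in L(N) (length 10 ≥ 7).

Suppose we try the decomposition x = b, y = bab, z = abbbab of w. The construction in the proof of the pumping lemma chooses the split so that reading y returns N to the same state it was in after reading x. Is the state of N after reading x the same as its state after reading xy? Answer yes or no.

State sequence: A -b-> D -b-> G -a-> B -b-> D

After x (step 1): D. After xy (step 4): D.
They match, so y = bab drives N around a cycle from D back to itself; pumping y any number of times keeps N in D before reading z, and xyⁱz ∈ L(N) for every i ≥ 0.

yes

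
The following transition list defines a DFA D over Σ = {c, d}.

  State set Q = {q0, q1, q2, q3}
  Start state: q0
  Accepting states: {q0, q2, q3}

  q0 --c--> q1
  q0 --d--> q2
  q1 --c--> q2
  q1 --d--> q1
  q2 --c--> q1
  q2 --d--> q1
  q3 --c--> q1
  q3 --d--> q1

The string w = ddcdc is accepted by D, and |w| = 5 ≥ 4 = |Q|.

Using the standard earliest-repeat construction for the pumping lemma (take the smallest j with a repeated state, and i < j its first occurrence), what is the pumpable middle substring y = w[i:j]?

Run of D on w = d d c d c:
  step 0: q0  (start)
  step 1: q2  (read d: q0→q2)
  step 2: q1  (read d: q2→q1)
  step 3: q2  (read c: q1→q2)   ← first repeat (q2 seen earlier)
  step 4: q1  (read d: q2→q1)
  step 5: q2  (read c: q1→q2)

So i = 1, j = 3, giving x = w[0:1] = d, y = w[1:3] = dc, z = w[3:5] = dc.
Check: |xy| = 3 ≤ 4 and |y| = 2 ≥ 1. Reading y takes D from q2 back to q2, so every xyⁱz is accepted.

dc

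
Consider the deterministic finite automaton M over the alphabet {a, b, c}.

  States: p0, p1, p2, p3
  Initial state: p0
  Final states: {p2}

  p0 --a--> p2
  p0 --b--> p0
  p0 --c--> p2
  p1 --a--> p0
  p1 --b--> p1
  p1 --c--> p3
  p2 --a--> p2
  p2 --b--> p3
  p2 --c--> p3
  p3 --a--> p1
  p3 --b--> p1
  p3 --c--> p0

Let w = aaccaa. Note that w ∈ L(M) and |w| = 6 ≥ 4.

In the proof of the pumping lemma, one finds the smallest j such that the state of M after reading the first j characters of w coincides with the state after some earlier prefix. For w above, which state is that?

Run of M on w = a a c c a a:
  step 0: p0  (start)
  step 1: p2  (read a: p0→p2)
  step 2: p2  (read a: p2→p2)   ← first repeat (p2 seen earlier)
  step 3: p3  (read c: p2→p3)
  step 4: p0  (read c: p3→p0)
  step 5: p2  (read a: p0→p2)
  step 6: p2  (read a: p2→p2)

The earliest repeat is at step j = 2: M is in p2, which it already visited at step i = 1.
Since M has 4 states, any run of length ≥ 4 visits 4+1 states, so by pigeonhole some state repeats within the first 4 steps — that repeat gives the pumpable loop.

p2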